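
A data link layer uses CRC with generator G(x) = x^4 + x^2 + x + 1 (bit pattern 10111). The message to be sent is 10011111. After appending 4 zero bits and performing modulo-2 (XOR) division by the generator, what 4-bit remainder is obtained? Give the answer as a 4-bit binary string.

Append 4 zeros: 100111110000. Divide by 10111 (XOR where the leading bit is 1):
  pos 0: 10011 XOR 10111 = 00100
  pos 2: 10011 XOR 10111 = 00100
  pos 4: 10010 XOR 10111 = 00101
  pos 6: 10100 XOR 10111 = 00011
Remainder (last 4 bits) = 0110. This is the CRC / FCS.

0110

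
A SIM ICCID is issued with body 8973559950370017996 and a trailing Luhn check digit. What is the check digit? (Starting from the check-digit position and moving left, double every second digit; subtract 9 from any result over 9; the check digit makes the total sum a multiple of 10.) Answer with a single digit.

8

Partial digits right→left: 6 9 9 7 1 0 0 7 3 0 5 9 9 5 5 3 7 9 8
Double every second digit counting from the check-digit position (so the 1st, 3rd, 5th, ... of the partial from the right).
  doubled (with −9 where >9): 3 9 2 0 6 1 9 1 5 7 → sum 43
  kept as-is: 9 7 0 7 0 9 5 3 9 → sum 49
Total = 43 + 49 = 92.
Check digit = (10 − (92 mod 10)) mod 10 = 8.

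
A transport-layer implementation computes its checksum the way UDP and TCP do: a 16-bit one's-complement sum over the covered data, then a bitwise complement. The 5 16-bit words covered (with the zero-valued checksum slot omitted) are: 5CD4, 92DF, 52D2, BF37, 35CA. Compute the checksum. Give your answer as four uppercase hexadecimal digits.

C877

One's-complement addition (fold any carry out of bit 15 back into bit 0):
  0x5CD4 + 0x92DF = 0x0EFB3
  0xEFB3 + 0x52D2 = 0x14285 → wrap carry → 0x4286
  0x4286 + 0xBF37 = 0x101BD → wrap carry → 0x01BE
  0x01BE + 0x35CA = 0x03788
One's-complement sum = 0x3788.
Checksum = ~0x3788 & 0xFFFF = 0xC877.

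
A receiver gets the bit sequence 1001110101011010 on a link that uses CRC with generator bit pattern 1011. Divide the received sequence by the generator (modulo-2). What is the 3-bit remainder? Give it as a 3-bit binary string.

Modulo-2 division of 1001110101011010 by 1011:
  pos 0: 1001 XOR 1011 = 0010
  pos 2: 1011 XOR 1011 = 0000
  pos 7: 1010 XOR 1011 = 0001
  pos 10: 1110 XOR 1011 = 0101
  pos 11: 1011 XOR 1011 = 0000
Remainder = 000 (zero — the frame passes the CRC check).

000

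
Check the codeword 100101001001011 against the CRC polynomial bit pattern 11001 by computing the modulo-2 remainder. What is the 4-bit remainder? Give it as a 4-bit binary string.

Modulo-2 division of 100101001001011 by 11001:
  pos 0: 10010 XOR 11001 = 01011
  pos 1: 10111 XOR 11001 = 01110
  pos 2: 11100 XOR 11001 = 00101
  pos 4: 10101 XOR 11001 = 01100
  pos 5: 11000 XOR 11001 = 00001
  pos 9: 10101 XOR 11001 = 01100
  pos 10: 11001 XOR 11001 = 00000
Remainder = 0000 (zero — the frame passes the CRC check).

0000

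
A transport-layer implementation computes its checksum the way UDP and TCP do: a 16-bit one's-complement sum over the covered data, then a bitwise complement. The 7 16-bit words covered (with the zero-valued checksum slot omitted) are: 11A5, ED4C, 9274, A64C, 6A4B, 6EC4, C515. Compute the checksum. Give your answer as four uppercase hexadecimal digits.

One's-complement addition (fold any carry out of bit 15 back into bit 0):
  0x11A5 + 0xED4C = 0x0FEF1
  0xFEF1 + 0x9274 = 0x19165 → wrap carry → 0x9166
  0x9166 + 0xA64C = 0x137B2 → wrap carry → 0x37B3
  0x37B3 + 0x6A4B = 0x0A1FE
  0xA1FE + 0x6EC4 = 0x110C2 → wrap carry → 0x10C3
  0x10C3 + 0xC515 = 0x0D5D8
One's-complement sum = 0xD5D8.
Checksum = ~0xD5D8 & 0xFFFF = 0x2A27.

2A27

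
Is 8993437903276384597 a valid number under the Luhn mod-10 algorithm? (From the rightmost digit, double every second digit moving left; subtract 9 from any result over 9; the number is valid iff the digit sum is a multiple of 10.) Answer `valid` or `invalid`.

valid

From the right, keep odd positions and double even positions (subtract 9 from any doubled value over 9):
  doubled (positions 2,4,...): 9 8 6 5 6 9 6 6 9 → sum 64
  kept (positions 1,3,...): 7 5 8 6 2 0 7 4 9 8 → sum 56
Total = 120.
120 mod 10 = 0, so the number is valid.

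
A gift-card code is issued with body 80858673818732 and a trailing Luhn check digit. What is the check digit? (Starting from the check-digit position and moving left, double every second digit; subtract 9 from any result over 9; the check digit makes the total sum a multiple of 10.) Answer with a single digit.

Partial digits right→left: 2 3 7 8 1 8 3 7 6 8 5 8 0 8
Double every second digit counting from the check-digit position (so the 1st, 3rd, 5th, ... of the partial from the right).
  doubled (with −9 where >9): 4 5 2 6 3 1 0 → sum 21
  kept as-is: 3 8 8 7 8 8 8 → sum 50
Total = 21 + 50 = 71.
Check digit = (10 − (71 mod 10)) mod 10 = 9.

9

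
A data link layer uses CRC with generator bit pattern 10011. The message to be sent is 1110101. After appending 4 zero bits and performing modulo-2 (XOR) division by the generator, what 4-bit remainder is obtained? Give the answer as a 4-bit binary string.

Append 4 zeros: 11101010000. Divide by 10011 (XOR where the leading bit is 1):
  pos 0: 11101 XOR 10011 = 01110
  pos 1: 11100 XOR 10011 = 01111
  pos 2: 11111 XOR 10011 = 01100
  pos 3: 11000 XOR 10011 = 01011
  pos 4: 10110 XOR 10011 = 00101
  pos 6: 10100 XOR 10011 = 00111
Remainder (last 4 bits) = 0111. This is the CRC / FCS.

0111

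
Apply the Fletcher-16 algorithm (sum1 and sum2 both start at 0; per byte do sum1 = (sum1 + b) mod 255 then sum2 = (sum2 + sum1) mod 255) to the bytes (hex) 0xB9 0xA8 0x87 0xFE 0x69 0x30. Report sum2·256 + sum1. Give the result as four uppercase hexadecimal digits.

C382

Running sums (mod 255):
  after byte 0 (0xB9): sum1=185, sum2=185
  after byte 1 (0xA8): sum1=98, sum2=28
  after byte 2 (0x87): sum1=233, sum2=6
  after byte 3 (0xFE): sum1=232, sum2=238
  after byte 4 (0x69): sum1=82, sum2=65
  after byte 5 (0x30): sum1=130, sum2=195
Checksum = sum2·256 + sum1 = 195·256 + 130 = 50050 = 0xC382.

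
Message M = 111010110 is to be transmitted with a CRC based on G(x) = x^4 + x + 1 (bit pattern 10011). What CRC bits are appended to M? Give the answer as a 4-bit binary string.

1001

Append 4 zeros: 1110101100000. Divide by 10011 (XOR where the leading bit is 1):
  pos 0: 11101 XOR 10011 = 01110
  pos 1: 11100 XOR 10011 = 01111
  pos 2: 11111 XOR 10011 = 01100
  pos 3: 11001 XOR 10011 = 01010
  pos 4: 10100 XOR 10011 = 00111
  pos 6: 11100 XOR 10011 = 01111
  pos 7: 11110 XOR 10011 = 01101
  pos 8: 11010 XOR 10011 = 01001
Remainder (last 4 bits) = 1001. This is the CRC / FCS.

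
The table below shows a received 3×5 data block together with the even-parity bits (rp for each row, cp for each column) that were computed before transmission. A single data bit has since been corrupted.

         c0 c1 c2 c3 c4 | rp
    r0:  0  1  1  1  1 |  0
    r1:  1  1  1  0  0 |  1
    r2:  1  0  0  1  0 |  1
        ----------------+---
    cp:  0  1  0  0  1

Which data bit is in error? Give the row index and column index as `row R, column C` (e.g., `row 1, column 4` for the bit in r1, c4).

row 2, column 1

Recompute each row's even parity and compare to rp:
  r0: data parity 0, sent rp 0 → ok
  r1: data parity 1, sent rp 1 → ok
  r2: data parity 0, sent rp 1 → mismatch
Recompute each column's even parity and compare to cp:
  c0: data parity 0, sent cp 0 → ok
  c1: data parity 0, sent cp 1 → mismatch
  c2: data parity 0, sent cp 0 → ok
  c3: data parity 0, sent cp 0 → ok
  c4: data parity 1, sent cp 1 → ok
Exactly one row (r2) and one column (c1) fail → the flipped bit is at their intersection.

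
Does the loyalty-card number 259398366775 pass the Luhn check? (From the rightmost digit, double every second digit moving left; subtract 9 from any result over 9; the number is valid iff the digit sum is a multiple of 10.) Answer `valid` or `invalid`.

From the right, keep odd positions and double even positions (subtract 9 from any doubled value over 9):
  doubled (positions 2,4,...): 5 3 6 9 9 4 → sum 36
  kept (positions 1,3,...): 5 7 6 8 3 5 → sum 34
Total = 70.
70 mod 10 = 0, so the number is valid.

valid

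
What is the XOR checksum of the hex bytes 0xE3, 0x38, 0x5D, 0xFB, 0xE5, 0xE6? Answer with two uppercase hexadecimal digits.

XOR the bytes together:
  start with 0xE3
  0xE3 ⊕ 0x38 = 0xDB
  0xDB ⊕ 0x5D = 0x86
  0x86 ⊕ 0xFB = 0x7D
  0x7D ⊕ 0xE5 = 0x98
  0x98 ⊕ 0xE6 = 0x7E

7E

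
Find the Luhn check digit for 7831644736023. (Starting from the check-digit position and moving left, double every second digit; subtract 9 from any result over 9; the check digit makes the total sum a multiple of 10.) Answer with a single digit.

Partial digits right→left: 3 2 0 6 3 7 4 4 6 1 3 8 7
Double every second digit counting from the check-digit position (so the 1st, 3rd, 5th, ... of the partial from the right).
  doubled (with −9 where >9): 6 0 6 8 3 6 5 → sum 34
  kept as-is: 2 6 7 4 1 8 → sum 28
Total = 34 + 28 = 62.
Check digit = (10 − (62 mod 10)) mod 10 = 8.

8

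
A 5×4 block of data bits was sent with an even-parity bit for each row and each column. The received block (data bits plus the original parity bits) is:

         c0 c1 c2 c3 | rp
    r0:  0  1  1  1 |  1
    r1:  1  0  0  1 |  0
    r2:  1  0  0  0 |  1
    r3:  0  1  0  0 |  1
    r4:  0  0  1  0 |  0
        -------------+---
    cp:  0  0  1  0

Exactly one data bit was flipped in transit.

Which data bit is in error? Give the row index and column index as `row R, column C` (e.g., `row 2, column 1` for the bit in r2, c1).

Recompute each row's even parity and compare to rp:
  r0: data parity 1, sent rp 1 → ok
  r1: data parity 0, sent rp 0 → ok
  r2: data parity 1, sent rp 1 → ok
  r3: data parity 1, sent rp 1 → ok
  r4: data parity 1, sent rp 0 → mismatch
Recompute each column's even parity and compare to cp:
  c0: data parity 0, sent cp 0 → ok
  c1: data parity 0, sent cp 0 → ok
  c2: data parity 0, sent cp 1 → mismatch
  c3: data parity 0, sent cp 0 → ok
Exactly one row (r4) and one column (c2) fail → the flipped bit is at their intersection.

row 4, column 2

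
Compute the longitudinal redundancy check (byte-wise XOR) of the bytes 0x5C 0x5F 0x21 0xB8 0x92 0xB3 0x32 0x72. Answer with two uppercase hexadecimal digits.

XOR the bytes together:
  start with 0x5C
  0x5C ⊕ 0x5F = 0x03
  0x03 ⊕ 0x21 = 0x22
  0x22 ⊕ 0xB8 = 0x9A
  0x9A ⊕ 0x92 = 0x08
  0x08 ⊕ 0xB3 = 0xBB
  0xBB ⊕ 0x32 = 0x89
  0x89 ⊕ 0x72 = 0xFB

FB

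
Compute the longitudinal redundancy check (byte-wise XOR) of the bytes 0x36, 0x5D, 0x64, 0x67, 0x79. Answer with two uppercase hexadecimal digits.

11

XOR the bytes together:
  start with 0x36
  0x36 ⊕ 0x5D = 0x6B
  0x6B ⊕ 0x64 = 0x0F
  0x0F ⊕ 0x67 = 0x68
  0x68 ⊕ 0x79 = 0x11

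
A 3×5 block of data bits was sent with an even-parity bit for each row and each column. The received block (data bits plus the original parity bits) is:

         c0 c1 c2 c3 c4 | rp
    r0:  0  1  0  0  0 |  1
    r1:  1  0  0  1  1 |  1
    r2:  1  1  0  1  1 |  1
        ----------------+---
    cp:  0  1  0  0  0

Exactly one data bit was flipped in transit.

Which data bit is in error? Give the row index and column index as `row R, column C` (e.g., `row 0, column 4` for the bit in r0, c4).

row 2, column 1

Recompute each row's even parity and compare to rp:
  r0: data parity 1, sent rp 1 → ok
  r1: data parity 1, sent rp 1 → ok
  r2: data parity 0, sent rp 1 → mismatch
Recompute each column's even parity and compare to cp:
  c0: data parity 0, sent cp 0 → ok
  c1: data parity 0, sent cp 1 → mismatch
  c2: data parity 0, sent cp 0 → ok
  c3: data parity 0, sent cp 0 → ok
  c4: data parity 0, sent cp 0 → ok
Exactly one row (r2) and one column (c1) fail → the flipped bit is at their intersection.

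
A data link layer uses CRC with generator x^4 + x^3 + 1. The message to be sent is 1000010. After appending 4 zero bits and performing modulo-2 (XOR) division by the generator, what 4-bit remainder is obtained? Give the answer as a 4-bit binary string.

0001

Append 4 zeros: 10000100000. Divide by 11001 (XOR where the leading bit is 1):
  pos 0: 10000 XOR 11001 = 01001
  pos 1: 10011 XOR 11001 = 01010
  pos 2: 10100 XOR 11001 = 01101
  pos 3: 11010 XOR 11001 = 00011
  pos 6: 11000 XOR 11001 = 00001
Remainder (last 4 bits) = 0001. This is the CRC / FCS.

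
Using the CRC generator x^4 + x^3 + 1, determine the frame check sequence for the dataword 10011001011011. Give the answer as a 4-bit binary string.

Append 4 zeros: 100110010110110000. Divide by 11001 (XOR where the leading bit is 1):
  pos 0: 10011 XOR 11001 = 01010
  pos 1: 10100 XOR 11001 = 01101
  pos 2: 11010 XOR 11001 = 00011
  pos 5: 11101 XOR 11001 = 00100
  pos 7: 10010 XOR 11001 = 01011
  pos 8: 10111 XOR 11001 = 01110
  pos 9: 11101 XOR 11001 = 00100
  pos 11: 10000 XOR 11001 = 01001
  pos 12: 10010 XOR 11001 = 01011
  pos 13: 10110 XOR 11001 = 01111
Remainder (last 4 bits) = 1111. This is the CRC / FCS.

1111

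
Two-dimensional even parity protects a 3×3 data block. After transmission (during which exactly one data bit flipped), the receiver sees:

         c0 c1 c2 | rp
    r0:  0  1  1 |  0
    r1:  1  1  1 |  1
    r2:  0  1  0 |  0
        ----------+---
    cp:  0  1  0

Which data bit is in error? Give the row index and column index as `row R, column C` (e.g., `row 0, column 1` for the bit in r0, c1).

Recompute each row's even parity and compare to rp:
  r0: data parity 0, sent rp 0 → ok
  r1: data parity 1, sent rp 1 → ok
  r2: data parity 1, sent rp 0 → mismatch
Recompute each column's even parity and compare to cp:
  c0: data parity 1, sent cp 0 → mismatch
  c1: data parity 1, sent cp 1 → ok
  c2: data parity 0, sent cp 0 → ok
Exactly one row (r2) and one column (c0) fail → the flipped bit is at their intersection.

row 2, column 0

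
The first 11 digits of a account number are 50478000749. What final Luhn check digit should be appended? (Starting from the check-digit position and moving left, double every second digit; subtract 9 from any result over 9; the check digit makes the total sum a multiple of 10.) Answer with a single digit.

Partial digits right→left: 9 4 7 0 0 0 8 7 4 0 5
Double every second digit counting from the check-digit position (so the 1st, 3rd, 5th, ... of the partial from the right).
  doubled (with −9 where >9): 9 5 0 7 8 1 → sum 30
  kept as-is: 4 0 0 7 0 → sum 11
Total = 30 + 11 = 41.
Check digit = (10 − (41 mod 10)) mod 10 = 9.

9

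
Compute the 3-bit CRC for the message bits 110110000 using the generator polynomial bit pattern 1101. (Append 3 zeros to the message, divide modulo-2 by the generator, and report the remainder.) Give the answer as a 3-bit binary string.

001

Append 3 zeros: 110110000000. Divide by 1101 (XOR where the leading bit is 1):
  pos 0: 1101 XOR 1101 = 0000
  pos 4: 1000 XOR 1101 = 0101
  pos 5: 1010 XOR 1101 = 0111
  pos 6: 1110 XOR 1101 = 0011
  pos 8: 1100 XOR 1101 = 0001
Remainder (last 3 bits) = 001. This is the CRC / FCS.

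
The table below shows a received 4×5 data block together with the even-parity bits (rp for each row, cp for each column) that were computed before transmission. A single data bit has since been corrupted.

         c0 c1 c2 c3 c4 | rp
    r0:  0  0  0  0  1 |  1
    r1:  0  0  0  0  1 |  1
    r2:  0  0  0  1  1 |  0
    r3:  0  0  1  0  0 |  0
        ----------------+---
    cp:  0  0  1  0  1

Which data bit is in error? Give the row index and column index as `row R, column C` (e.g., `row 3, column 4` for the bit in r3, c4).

Recompute each row's even parity and compare to rp:
  r0: data parity 1, sent rp 1 → ok
  r1: data parity 1, sent rp 1 → ok
  r2: data parity 0, sent rp 0 → ok
  r3: data parity 1, sent rp 0 → mismatch
Recompute each column's even parity and compare to cp:
  c0: data parity 0, sent cp 0 → ok
  c1: data parity 0, sent cp 0 → ok
  c2: data parity 1, sent cp 1 → ok
  c3: data parity 1, sent cp 0 → mismatch
  c4: data parity 1, sent cp 1 → ok
Exactly one row (r3) and one column (c3) fail → the flipped bit is at their intersection.

row 3, column 3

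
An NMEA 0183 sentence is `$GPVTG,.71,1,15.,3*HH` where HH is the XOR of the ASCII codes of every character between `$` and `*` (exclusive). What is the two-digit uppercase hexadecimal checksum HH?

XOR the ASCII codes of the payload characters:
  'G' = 0x47 → acc = 0x47
  'P' = 0x50 → acc = 0x17
  'V' = 0x56 → acc = 0x41
  'T' = 0x54 → acc = 0x15
  'G' = 0x47 → acc = 0x52
  ',' = 0x2C → acc = 0x7E
  '.' = 0x2E → acc = 0x50
  '7' = 0x37 → acc = 0x67
  '1' = 0x31 → acc = 0x56
  ',' = 0x2C → acc = 0x7A
  '1' = 0x31 → acc = 0x4B
  ',' = 0x2C → acc = 0x67
  '1' = 0x31 → acc = 0x56
  '5' = 0x35 → acc = 0x63
  '.' = 0x2E → acc = 0x4D
  ',' = 0x2C → acc = 0x61
  '3' = 0x33 → acc = 0x52
Checksum = 0x52.

52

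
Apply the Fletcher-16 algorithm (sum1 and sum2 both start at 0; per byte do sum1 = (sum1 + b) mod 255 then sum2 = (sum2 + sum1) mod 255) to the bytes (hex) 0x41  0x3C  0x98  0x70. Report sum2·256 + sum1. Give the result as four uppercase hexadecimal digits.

5B86

Running sums (mod 255):
  after byte 0 (0x41): sum1=65, sum2=65
  after byte 1 (0x3C): sum1=125, sum2=190
  after byte 2 (0x98): sum1=22, sum2=212
  after byte 3 (0x70): sum1=134, sum2=91
Checksum = sum2·256 + sum1 = 91·256 + 134 = 23430 = 0x5B86.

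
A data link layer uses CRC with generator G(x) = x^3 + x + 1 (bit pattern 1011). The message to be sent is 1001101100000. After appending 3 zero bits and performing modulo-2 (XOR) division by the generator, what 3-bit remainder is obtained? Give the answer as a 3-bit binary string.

101

Append 3 zeros: 1001101100000000. Divide by 1011 (XOR where the leading bit is 1):
  pos 0: 1001 XOR 1011 = 0010
  pos 2: 1010 XOR 1011 = 0001
  pos 5: 1110 XOR 1011 = 0101
  pos 6: 1010 XOR 1011 = 0001
  pos 9: 1000 XOR 1011 = 0011
  pos 11: 1100 XOR 1011 = 0111
  pos 12: 1110 XOR 1011 = 0101
Remainder (last 3 bits) = 101. This is the CRC / FCS.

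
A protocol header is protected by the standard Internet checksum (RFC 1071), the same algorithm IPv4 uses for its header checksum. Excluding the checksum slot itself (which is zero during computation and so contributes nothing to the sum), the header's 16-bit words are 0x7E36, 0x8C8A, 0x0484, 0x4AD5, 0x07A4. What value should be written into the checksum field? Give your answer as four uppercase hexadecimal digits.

9E41

One's-complement addition (fold any carry out of bit 15 back into bit 0):
  0x7E36 + 0x8C8A = 0x10AC0 → wrap carry → 0x0AC1
  0x0AC1 + 0x0484 = 0x00F45
  0x0F45 + 0x4AD5 = 0x05A1A
  0x5A1A + 0x07A4 = 0x061BE
One's-complement sum = 0x61BE.
Checksum = ~0x61BE & 0xFFFF = 0x9E41.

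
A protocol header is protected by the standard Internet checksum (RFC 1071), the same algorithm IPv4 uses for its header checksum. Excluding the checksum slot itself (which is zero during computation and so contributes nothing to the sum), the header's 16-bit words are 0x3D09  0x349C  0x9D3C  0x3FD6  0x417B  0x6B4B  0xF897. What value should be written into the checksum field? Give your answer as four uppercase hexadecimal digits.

0BE9

One's-complement addition (fold any carry out of bit 15 back into bit 0):
  0x3D09 + 0x349C = 0x071A5
  0x71A5 + 0x9D3C = 0x10EE1 → wrap carry → 0x0EE2
  0x0EE2 + 0x3FD6 = 0x04EB8
  0x4EB8 + 0x417B = 0x09033
  0x9033 + 0x6B4B = 0x0FB7E
  0xFB7E + 0xF897 = 0x1F415 → wrap carry → 0xF416
One's-complement sum = 0xF416.
Checksum = ~0xF416 & 0xFFFF = 0x0BE9.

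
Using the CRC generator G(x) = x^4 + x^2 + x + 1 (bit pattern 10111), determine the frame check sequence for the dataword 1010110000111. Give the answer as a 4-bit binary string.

1110

Append 4 zeros: 10101100001110000. Divide by 10111 (XOR where the leading bit is 1):
  pos 0: 10101 XOR 10111 = 00010
  pos 3: 10100 XOR 10111 = 00011
  pos 6: 11001 XOR 10111 = 01110
  pos 7: 11101 XOR 10111 = 01010
  pos 8: 10101 XOR 10111 = 00010
  pos 11: 10000 XOR 10111 = 00111
Remainder (last 4 bits) = 1110. This is the CRC / FCS.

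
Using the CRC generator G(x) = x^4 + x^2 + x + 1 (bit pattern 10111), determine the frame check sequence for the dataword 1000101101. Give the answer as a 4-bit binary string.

0010

Append 4 zeros: 10001011010000. Divide by 10111 (XOR where the leading bit is 1):
  pos 0: 10001 XOR 10111 = 00110
  pos 2: 11001 XOR 10111 = 01110
  pos 3: 11101 XOR 10111 = 01010
  pos 4: 10100 XOR 10111 = 00011
  pos 7: 11100 XOR 10111 = 01011
  pos 8: 10110 XOR 10111 = 00001
Remainder (last 4 bits) = 0010. This is the CRC / FCS.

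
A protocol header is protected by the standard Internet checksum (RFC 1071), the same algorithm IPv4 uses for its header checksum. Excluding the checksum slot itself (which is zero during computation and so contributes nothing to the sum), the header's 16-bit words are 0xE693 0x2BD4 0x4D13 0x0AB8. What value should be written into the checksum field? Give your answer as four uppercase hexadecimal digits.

95CC

One's-complement addition (fold any carry out of bit 15 back into bit 0):
  0xE693 + 0x2BD4 = 0x11267 → wrap carry → 0x1268
  0x1268 + 0x4D13 = 0x05F7B
  0x5F7B + 0x0AB8 = 0x06A33
One's-complement sum = 0x6A33.
Checksum = ~0x6A33 & 0xFFFF = 0x95CC.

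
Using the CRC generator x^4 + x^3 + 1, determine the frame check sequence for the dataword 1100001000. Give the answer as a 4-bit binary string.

0010

Append 4 zeros: 11000010000000. Divide by 11001 (XOR where the leading bit is 1):
  pos 0: 11000 XOR 11001 = 00001
  pos 4: 10100 XOR 11001 = 01101
  pos 5: 11010 XOR 11001 = 00011
  pos 8: 11000 XOR 11001 = 00001
Remainder (last 4 bits) = 0010. This is the CRC / FCS.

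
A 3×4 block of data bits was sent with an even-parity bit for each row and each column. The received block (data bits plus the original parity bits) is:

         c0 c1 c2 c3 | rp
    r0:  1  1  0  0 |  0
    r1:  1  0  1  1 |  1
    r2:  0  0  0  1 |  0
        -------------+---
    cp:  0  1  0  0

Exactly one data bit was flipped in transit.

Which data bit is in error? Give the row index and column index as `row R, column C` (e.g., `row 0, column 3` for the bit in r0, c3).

row 2, column 2

Recompute each row's even parity and compare to rp:
  r0: data parity 0, sent rp 0 → ok
  r1: data parity 1, sent rp 1 → ok
  r2: data parity 1, sent rp 0 → mismatch
Recompute each column's even parity and compare to cp:
  c0: data parity 0, sent cp 0 → ok
  c1: data parity 1, sent cp 1 → ok
  c2: data parity 1, sent cp 0 → mismatch
  c3: data parity 0, sent cp 0 → ok
Exactly one row (r2) and one column (c2) fail → the flipped bit is at their intersection.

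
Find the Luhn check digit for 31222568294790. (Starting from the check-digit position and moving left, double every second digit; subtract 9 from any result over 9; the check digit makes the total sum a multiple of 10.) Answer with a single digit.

Partial digits right→left: 0 9 7 4 9 2 8 6 5 2 2 2 1 3
Double every second digit counting from the check-digit position (so the 1st, 3rd, 5th, ... of the partial from the right).
  doubled (with −9 where >9): 0 5 9 7 1 4 2 → sum 28
  kept as-is: 9 4 2 6 2 2 3 → sum 28
Total = 28 + 28 = 56.
Check digit = (10 − (56 mod 10)) mod 10 = 4.

4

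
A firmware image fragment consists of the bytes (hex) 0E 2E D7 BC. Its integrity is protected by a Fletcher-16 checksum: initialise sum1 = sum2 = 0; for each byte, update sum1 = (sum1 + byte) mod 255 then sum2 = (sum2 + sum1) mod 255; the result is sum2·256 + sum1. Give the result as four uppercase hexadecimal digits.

2FD0

Running sums (mod 255):
  after byte 0 (0E): sum1=14, sum2=14
  after byte 1 (2E): sum1=60, sum2=74
  after byte 2 (D7): sum1=20, sum2=94
  after byte 3 (BC): sum1=208, sum2=47
Checksum = sum2·256 + sum1 = 47·256 + 208 = 12240 = 0x2FD0.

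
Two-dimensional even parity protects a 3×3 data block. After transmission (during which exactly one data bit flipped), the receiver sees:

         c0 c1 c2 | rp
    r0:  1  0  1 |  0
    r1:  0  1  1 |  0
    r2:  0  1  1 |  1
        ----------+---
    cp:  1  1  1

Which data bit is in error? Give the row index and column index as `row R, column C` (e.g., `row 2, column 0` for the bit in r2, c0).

Recompute each row's even parity and compare to rp:
  r0: data parity 0, sent rp 0 → ok
  r1: data parity 0, sent rp 0 → ok
  r2: data parity 0, sent rp 1 → mismatch
Recompute each column's even parity and compare to cp:
  c0: data parity 1, sent cp 1 → ok
  c1: data parity 0, sent cp 1 → mismatch
  c2: data parity 1, sent cp 1 → ok
Exactly one row (r2) and one column (c1) fail → the flipped bit is at their intersection.

row 2, column 1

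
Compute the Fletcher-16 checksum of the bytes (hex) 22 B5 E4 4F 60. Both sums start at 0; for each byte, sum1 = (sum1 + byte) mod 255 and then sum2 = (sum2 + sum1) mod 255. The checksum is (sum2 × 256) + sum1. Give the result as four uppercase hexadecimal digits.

Running sums (mod 255):
  after byte 0 (22): sum1=34, sum2=34
  after byte 1 (B5): sum1=215, sum2=249
  after byte 2 (E4): sum1=188, sum2=182
  after byte 3 (4F): sum1=12, sum2=194
  after byte 4 (60): sum1=108, sum2=47
Checksum = sum2·256 + sum1 = 47·256 + 108 = 12140 = 0x2F6C.

2F6C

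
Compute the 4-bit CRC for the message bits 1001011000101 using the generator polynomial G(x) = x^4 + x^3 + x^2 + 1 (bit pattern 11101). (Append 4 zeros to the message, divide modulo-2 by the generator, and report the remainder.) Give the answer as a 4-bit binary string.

Append 4 zeros: 10010110001010000. Divide by 11101 (XOR where the leading bit is 1):
  pos 0: 10010 XOR 11101 = 01111
  pos 1: 11111 XOR 11101 = 00010
  pos 4: 10100 XOR 11101 = 01001
  pos 5: 10010 XOR 11101 = 01111
  pos 6: 11111 XOR 11101 = 00010
  pos 9: 10010 XOR 11101 = 01111
  pos 10: 11110 XOR 11101 = 00011
Remainder (last 4 bits) = 1100. This is the CRC / FCS.

1100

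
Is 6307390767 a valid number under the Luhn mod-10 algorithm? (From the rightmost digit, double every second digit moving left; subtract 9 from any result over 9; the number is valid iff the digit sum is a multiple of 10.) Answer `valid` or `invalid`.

invalid

From the right, keep odd positions and double even positions (subtract 9 from any doubled value over 9):
  doubled (positions 2,4,...): 3 0 6 0 3 → sum 12
  kept (positions 1,3,...): 7 7 9 7 3 → sum 33
Total = 45.
45 mod 10 = 5, so the number is invalid.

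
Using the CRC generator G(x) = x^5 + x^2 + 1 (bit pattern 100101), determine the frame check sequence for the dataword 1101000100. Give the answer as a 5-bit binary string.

Append 5 zeros: 110100010000000. Divide by 100101 (XOR where the leading bit is 1):
  pos 0: 110100 XOR 100101 = 010001
  pos 1: 100010 XOR 100101 = 000111
  pos 4: 111100 XOR 100101 = 011001
  pos 5: 110010 XOR 100101 = 010111
  pos 6: 101110 XOR 100101 = 001011
  pos 8: 101100 XOR 100101 = 001001
Remainder (last 5 bits) = 10010. This is the CRC / FCS.

10010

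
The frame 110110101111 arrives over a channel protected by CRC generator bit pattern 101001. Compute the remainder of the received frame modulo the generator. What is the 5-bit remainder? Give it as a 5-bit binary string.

Modulo-2 division of 110110101111 by 101001:
  pos 0: 110110 XOR 101001 = 011111
  pos 1: 111111 XOR 101001 = 010110
  pos 2: 101100 XOR 101001 = 000101
  pos 5: 101111 XOR 101001 = 000110
Remainder = 01101 (nonzero — an error is detected).

01101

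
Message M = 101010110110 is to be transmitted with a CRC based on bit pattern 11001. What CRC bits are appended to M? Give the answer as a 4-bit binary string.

Append 4 zeros: 1010101101100000. Divide by 11001 (XOR where the leading bit is 1):
  pos 0: 10101 XOR 11001 = 01100
  pos 1: 11000 XOR 11001 = 00001
  pos 5: 11101 XOR 11001 = 00100
  pos 7: 10010 XOR 11001 = 01011
  pos 8: 10110 XOR 11001 = 01111
  pos 9: 11110 XOR 11001 = 00111
  pos 11: 11100 XOR 11001 = 00101
Remainder (last 4 bits) = 0101. This is the CRC / FCS.

0101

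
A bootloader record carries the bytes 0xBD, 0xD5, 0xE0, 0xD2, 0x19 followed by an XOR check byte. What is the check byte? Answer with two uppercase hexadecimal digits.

43

XOR the bytes together:
  start with 0xBD
  0xBD ⊕ 0xD5 = 0x68
  0x68 ⊕ 0xE0 = 0x88
  0x88 ⊕ 0xD2 = 0x5A
  0x5A ⊕ 0x19 = 0x43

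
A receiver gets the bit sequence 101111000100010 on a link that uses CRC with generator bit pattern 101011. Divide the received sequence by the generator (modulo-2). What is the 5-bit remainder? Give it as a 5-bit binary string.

Modulo-2 division of 101111000100010 by 101011:
  pos 0: 101111 XOR 101011 = 000100
  pos 3: 100000 XOR 101011 = 001011
  pos 5: 101110 XOR 101011 = 000101
  pos 8: 101001 XOR 101011 = 000010
Remainder = 00100 (nonzero — an error is detected).

00100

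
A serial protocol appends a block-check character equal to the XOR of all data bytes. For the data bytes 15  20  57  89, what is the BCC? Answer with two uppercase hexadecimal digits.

XOR the bytes together:
  start with 0x15
  0x15 ⊕ 0x20 = 0x35
  0x35 ⊕ 0x57 = 0x62
  0x62 ⊕ 0x89 = 0xEB

EB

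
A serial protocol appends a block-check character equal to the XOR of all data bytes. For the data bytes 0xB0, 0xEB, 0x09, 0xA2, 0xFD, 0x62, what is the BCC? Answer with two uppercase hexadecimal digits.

XOR the bytes together:
  start with 0xB0
  0xB0 ⊕ 0xEB = 0x5B
  0x5B ⊕ 0x09 = 0x52
  0x52 ⊕ 0xA2 = 0xF0
  0xF0 ⊕ 0xFD = 0x0D
  0x0D ⊕ 0x62 = 0x6F

6F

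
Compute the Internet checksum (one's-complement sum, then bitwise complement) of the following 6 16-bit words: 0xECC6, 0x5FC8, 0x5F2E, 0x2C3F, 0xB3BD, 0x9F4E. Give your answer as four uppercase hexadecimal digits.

One's-complement addition (fold any carry out of bit 15 back into bit 0):
  0xECC6 + 0x5FC8 = 0x14C8E → wrap carry → 0x4C8F
  0x4C8F + 0x5F2E = 0x0ABBD
  0xABBD + 0x2C3F = 0x0D7FC
  0xD7FC + 0xB3BD = 0x18BB9 → wrap carry → 0x8BBA
  0x8BBA + 0x9F4E = 0x12B08 → wrap carry → 0x2B09
One's-complement sum = 0x2B09.
Checksum = ~0x2B09 & 0xFFFF = 0xD4F6.

D4F6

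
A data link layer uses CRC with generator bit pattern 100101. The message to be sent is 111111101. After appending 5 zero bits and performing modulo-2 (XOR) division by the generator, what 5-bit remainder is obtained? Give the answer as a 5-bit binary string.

Append 5 zeros: 11111110100000. Divide by 100101 (XOR where the leading bit is 1):
  pos 0: 111111 XOR 100101 = 011010
  pos 1: 110101 XOR 100101 = 010000
  pos 2: 100000 XOR 100101 = 000101
  pos 5: 101100 XOR 100101 = 001001
  pos 7: 100100 XOR 100101 = 000001
Remainder (last 5 bits) = 00010. This is the CRC / FCS.

00010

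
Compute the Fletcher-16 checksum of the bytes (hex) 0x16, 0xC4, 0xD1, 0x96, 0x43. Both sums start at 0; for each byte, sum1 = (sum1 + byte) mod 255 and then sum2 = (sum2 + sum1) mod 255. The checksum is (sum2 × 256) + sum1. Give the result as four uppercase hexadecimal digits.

6786

Running sums (mod 255):
  after byte 0 (0x16): sum1=22, sum2=22
  after byte 1 (0xC4): sum1=218, sum2=240
  after byte 2 (0xD1): sum1=172, sum2=157
  after byte 3 (0x96): sum1=67, sum2=224
  after byte 4 (0x43): sum1=134, sum2=103
Checksum = sum2·256 + sum1 = 103·256 + 134 = 26502 = 0x6786.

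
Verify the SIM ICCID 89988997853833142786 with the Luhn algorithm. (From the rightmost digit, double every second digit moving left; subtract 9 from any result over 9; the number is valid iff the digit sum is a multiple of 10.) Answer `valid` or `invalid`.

valid

From the right, keep odd positions and double even positions (subtract 9 from any doubled value over 9):
  doubled (positions 2,4,...): 7 4 2 6 6 7 9 7 9 7 → sum 64
  kept (positions 1,3,...): 6 7 4 3 8 5 7 9 8 9 → sum 66
Total = 130.
130 mod 10 = 0, so the number is valid.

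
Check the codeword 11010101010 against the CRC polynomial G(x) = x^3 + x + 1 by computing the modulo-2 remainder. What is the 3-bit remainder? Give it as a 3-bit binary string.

000

Modulo-2 division of 11010101010 by 1011:
  pos 0: 1101 XOR 1011 = 0110
  pos 1: 1100 XOR 1011 = 0111
  pos 2: 1111 XOR 1011 = 0100
  pos 3: 1000 XOR 1011 = 0011
  pos 5: 1110 XOR 1011 = 0101
  pos 6: 1011 XOR 1011 = 0000
Remainder = 000 (zero — the frame passes the CRC check).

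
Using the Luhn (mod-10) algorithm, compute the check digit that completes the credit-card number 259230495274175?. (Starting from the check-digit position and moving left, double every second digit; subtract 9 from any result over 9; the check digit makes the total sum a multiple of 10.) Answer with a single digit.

Partial digits right→left: 5 7 1 4 7 2 5 9 4 0 3 2 9 5 2
Double every second digit counting from the check-digit position (so the 1st, 3rd, 5th, ... of the partial from the right).
  doubled (with −9 where >9): 1 2 5 1 8 6 9 4 → sum 36
  kept as-is: 7 4 2 9 0 2 5 → sum 29
Total = 36 + 29 = 65.
Check digit = (10 − (65 mod 10)) mod 10 = 5.

5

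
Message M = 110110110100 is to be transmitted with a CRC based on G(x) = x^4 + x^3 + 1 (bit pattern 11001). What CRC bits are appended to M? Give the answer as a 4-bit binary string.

Append 4 zeros: 1101101101000000. Divide by 11001 (XOR where the leading bit is 1):
  pos 0: 11011 XOR 11001 = 00010
  pos 3: 10011 XOR 11001 = 01010
  pos 4: 10100 XOR 11001 = 01101
  pos 5: 11011 XOR 11001 = 00010
  pos 8: 10000 XOR 11001 = 01001
  pos 9: 10010 XOR 11001 = 01011
  pos 10: 10110 XOR 11001 = 01111
  pos 11: 11110 XOR 11001 = 00111
Remainder (last 4 bits) = 0111. This is the CRC / FCS.

0111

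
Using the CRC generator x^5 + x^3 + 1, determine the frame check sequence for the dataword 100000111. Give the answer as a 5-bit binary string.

00011

Append 5 zeros: 10000011100000. Divide by 101001 (XOR where the leading bit is 1):
  pos 0: 100000 XOR 101001 = 001001
  pos 2: 100111 XOR 101001 = 001110
  pos 4: 111010 XOR 101001 = 010011
  pos 5: 100110 XOR 101001 = 001111
  pos 7: 111100 XOR 101001 = 010101
  pos 8: 101010 XOR 101001 = 000011
Remainder (last 5 bits) = 00011. This is the CRC / FCS.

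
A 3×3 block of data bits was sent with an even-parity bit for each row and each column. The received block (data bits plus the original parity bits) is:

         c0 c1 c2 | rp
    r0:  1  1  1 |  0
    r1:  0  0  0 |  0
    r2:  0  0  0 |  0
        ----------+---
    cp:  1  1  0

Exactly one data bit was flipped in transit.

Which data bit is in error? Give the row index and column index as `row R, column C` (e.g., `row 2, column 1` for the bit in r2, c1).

row 0, column 2

Recompute each row's even parity and compare to rp:
  r0: data parity 1, sent rp 0 → mismatch
  r1: data parity 0, sent rp 0 → ok
  r2: data parity 0, sent rp 0 → ok
Recompute each column's even parity and compare to cp:
  c0: data parity 1, sent cp 1 → ok
  c1: data parity 1, sent cp 1 → ok
  c2: data parity 1, sent cp 0 → mismatch
Exactly one row (r0) and one column (c2) fail → the flipped bit is at their intersection.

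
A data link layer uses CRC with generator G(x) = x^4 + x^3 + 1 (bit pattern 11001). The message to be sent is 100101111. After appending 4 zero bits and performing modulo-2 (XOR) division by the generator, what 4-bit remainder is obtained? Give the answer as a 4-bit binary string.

1100

Append 4 zeros: 1001011110000. Divide by 11001 (XOR where the leading bit is 1):
  pos 0: 10010 XOR 11001 = 01011
  pos 1: 10111 XOR 11001 = 01110
  pos 2: 11101 XOR 11001 = 00100
  pos 4: 10011 XOR 11001 = 01010
  pos 5: 10100 XOR 11001 = 01101
  pos 6: 11010 XOR 11001 = 00011
Remainder (last 4 bits) = 1100. This is the CRC / FCS.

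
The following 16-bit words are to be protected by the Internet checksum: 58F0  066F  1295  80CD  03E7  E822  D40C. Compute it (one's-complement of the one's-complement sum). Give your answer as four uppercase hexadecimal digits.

One's-complement addition (fold any carry out of bit 15 back into bit 0):
  0x58F0 + 0x066F = 0x05F5F
  0x5F5F + 0x1295 = 0x071F4
  0x71F4 + 0x80CD = 0x0F2C1
  0xF2C1 + 0x03E7 = 0x0F6A8
  0xF6A8 + 0xE822 = 0x1DECA → wrap carry → 0xDECB
  0xDECB + 0xD40C = 0x1B2D7 → wrap carry → 0xB2D8
One's-complement sum = 0xB2D8.
Checksum = ~0xB2D8 & 0xFFFF = 0x4D27.

4D27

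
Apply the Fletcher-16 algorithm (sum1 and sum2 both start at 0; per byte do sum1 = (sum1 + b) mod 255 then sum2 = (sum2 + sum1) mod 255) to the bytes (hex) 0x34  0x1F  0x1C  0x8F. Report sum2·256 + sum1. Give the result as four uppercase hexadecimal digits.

Running sums (mod 255):
  after byte 0 (0x34): sum1=52, sum2=52
  after byte 1 (0x1F): sum1=83, sum2=135
  after byte 2 (0x1C): sum1=111, sum2=246
  after byte 3 (0x8F): sum1=254, sum2=245
Checksum = sum2·256 + sum1 = 245·256 + 254 = 62974 = 0xF5FE.

F5FE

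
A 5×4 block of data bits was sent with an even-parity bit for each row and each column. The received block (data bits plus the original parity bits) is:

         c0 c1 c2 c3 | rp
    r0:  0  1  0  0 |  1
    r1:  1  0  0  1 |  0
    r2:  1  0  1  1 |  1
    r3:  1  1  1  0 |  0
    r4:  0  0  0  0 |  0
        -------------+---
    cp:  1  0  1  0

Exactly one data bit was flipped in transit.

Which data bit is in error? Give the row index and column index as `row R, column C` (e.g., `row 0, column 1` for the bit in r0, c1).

row 3, column 2

Recompute each row's even parity and compare to rp:
  r0: data parity 1, sent rp 1 → ok
  r1: data parity 0, sent rp 0 → ok
  r2: data parity 1, sent rp 1 → ok
  r3: data parity 1, sent rp 0 → mismatch
  r4: data parity 0, sent rp 0 → ok
Recompute each column's even parity and compare to cp:
  c0: data parity 1, sent cp 1 → ok
  c1: data parity 0, sent cp 0 → ok
  c2: data parity 0, sent cp 1 → mismatch
  c3: data parity 0, sent cp 0 → ok
Exactly one row (r3) and one column (c2) fail → the flipped bit is at their intersection.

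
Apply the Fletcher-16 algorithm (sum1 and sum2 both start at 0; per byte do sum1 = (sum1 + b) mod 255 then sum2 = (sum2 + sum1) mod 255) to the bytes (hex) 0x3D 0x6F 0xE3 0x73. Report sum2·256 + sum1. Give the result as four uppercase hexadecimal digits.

Running sums (mod 255):
  after byte 0 (0x3D): sum1=61, sum2=61
  after byte 1 (0x6F): sum1=172, sum2=233
  after byte 2 (0xE3): sum1=144, sum2=122
  after byte 3 (0x73): sum1=4, sum2=126
Checksum = sum2·256 + sum1 = 126·256 + 4 = 32260 = 0x7E04.

7E04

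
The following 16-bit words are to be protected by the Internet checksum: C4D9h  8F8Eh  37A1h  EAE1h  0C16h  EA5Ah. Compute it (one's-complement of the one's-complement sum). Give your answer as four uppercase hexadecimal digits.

One's-complement addition (fold any carry out of bit 15 back into bit 0):
  0xC4D9 + 0x8F8E = 0x15467 → wrap carry → 0x5468
  0x5468 + 0x37A1 = 0x08C09
  0x8C09 + 0xEAE1 = 0x176EA → wrap carry → 0x76EB
  0x76EB + 0x0C16 = 0x08301
  0x8301 + 0xEA5A = 0x16D5B → wrap carry → 0x6D5C
One's-complement sum = 0x6D5C.
Checksum = ~0x6D5C & 0xFFFF = 0x92A3.

92A3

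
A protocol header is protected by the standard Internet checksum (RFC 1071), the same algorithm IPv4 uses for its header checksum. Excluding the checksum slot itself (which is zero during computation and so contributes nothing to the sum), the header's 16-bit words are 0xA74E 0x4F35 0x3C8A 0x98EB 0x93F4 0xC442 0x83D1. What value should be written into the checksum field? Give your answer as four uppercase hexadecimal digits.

57FD

One's-complement addition (fold any carry out of bit 15 back into bit 0):
  0xA74E + 0x4F35 = 0x0F683
  0xF683 + 0x3C8A = 0x1330D → wrap carry → 0x330E
  0x330E + 0x98EB = 0x0CBF9
  0xCBF9 + 0x93F4 = 0x15FED → wrap carry → 0x5FEE
  0x5FEE + 0xC442 = 0x12430 → wrap carry → 0x2431
  0x2431 + 0x83D1 = 0x0A802
One's-complement sum = 0xA802.
Checksum = ~0xA802 & 0xFFFF = 0x57FD.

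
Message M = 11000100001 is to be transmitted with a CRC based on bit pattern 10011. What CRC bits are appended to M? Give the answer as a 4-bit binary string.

Append 4 zeros: 110001000010000. Divide by 10011 (XOR where the leading bit is 1):
  pos 0: 11000 XOR 10011 = 01011
  pos 1: 10111 XOR 10011 = 00100
  pos 3: 10000 XOR 10011 = 00011
  pos 6: 11001 XOR 10011 = 01010
  pos 7: 10100 XOR 10011 = 00111
  pos 9: 11100 XOR 10011 = 01111
  pos 10: 11110 XOR 10011 = 01101
Remainder (last 4 bits) = 1101. This is the CRC / FCS.

1101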